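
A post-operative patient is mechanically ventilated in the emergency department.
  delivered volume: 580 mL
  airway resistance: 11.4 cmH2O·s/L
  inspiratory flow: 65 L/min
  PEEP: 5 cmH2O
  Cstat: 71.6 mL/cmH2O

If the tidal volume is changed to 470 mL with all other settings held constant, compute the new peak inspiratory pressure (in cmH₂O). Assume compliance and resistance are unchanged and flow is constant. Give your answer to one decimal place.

Flow: 65 L/min ÷ 60 = 1.0833 L/s.
PIP = Vt/C + R·V̇ + PEEP (constant-flow equation of motion).
Only the elastic term changes: ΔPIP = ΔVt / C = (470 − 580) / 71.6 = -1.536 cmH2O.
Original PIP = 580/71.6 + 11.4×1.0833 + 5 = 25.45 cmH2O; new PIP = 25.45 + (-1.536) = 23.914 cmH2O.

23.9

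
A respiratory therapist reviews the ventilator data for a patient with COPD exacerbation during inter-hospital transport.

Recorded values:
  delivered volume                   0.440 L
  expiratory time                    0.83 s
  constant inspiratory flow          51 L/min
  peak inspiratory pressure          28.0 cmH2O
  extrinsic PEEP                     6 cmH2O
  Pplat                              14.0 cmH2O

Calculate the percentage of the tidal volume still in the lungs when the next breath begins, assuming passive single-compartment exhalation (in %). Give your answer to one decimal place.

Flow: 51 L/min ÷ 60 = 0.85 L/s.
R = (PIP − Pplat)/V̇ = (28.0 − 14.0) / 0.85 = 14.0/0.85 = 16.471 cmH2O·s/L.
C = Vt/(Pplat − PEEP) = 440.0 / (14.0 − 6) = 440.0/8.0 = 55.0 mL/cmH2O.
τ = R × C = 16.471 × 0.055 L/cmH2O = 0.9059 s.
Fraction remaining at end-expiration = e^(−Te/τ) = e^(−0.83/0.9059) = 0.4 → 40.0%.

40.0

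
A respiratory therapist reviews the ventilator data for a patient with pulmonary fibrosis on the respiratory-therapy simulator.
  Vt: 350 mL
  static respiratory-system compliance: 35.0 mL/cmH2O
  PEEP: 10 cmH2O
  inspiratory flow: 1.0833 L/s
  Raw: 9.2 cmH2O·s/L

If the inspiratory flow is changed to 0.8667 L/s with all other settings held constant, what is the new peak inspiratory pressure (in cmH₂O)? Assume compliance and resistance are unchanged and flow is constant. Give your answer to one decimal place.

28.0

PIP = Vt/C + R·V̇ + PEEP (constant-flow equation of motion).
Only the resistive term changes: ΔPIP = R × ΔV̇ = 9.2 × (0.8667 − 1.0833) = 9.2 × -0.2166 = -1.993 cmH2O.
Original PIP = 350/35.0 + 9.2×1.0833 + 10 = 29.966 cmH2O; new PIP = 29.966 + (-1.993) = 27.973 cmH2O.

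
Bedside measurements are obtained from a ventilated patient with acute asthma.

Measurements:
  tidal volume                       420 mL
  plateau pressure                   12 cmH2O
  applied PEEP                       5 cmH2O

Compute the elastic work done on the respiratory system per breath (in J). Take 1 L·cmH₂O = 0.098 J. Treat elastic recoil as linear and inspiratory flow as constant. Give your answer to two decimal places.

0.14

Elastic work ≈ ½ × (Pplat − PEEP) × Vt = 0.5 × (12 − 5) × 0.420 L = 0.5 × 7.0 × 0.420 = 1.47 L·cmH2O.
× 0.098 J/(L·cmH2O) → 0.1441 J.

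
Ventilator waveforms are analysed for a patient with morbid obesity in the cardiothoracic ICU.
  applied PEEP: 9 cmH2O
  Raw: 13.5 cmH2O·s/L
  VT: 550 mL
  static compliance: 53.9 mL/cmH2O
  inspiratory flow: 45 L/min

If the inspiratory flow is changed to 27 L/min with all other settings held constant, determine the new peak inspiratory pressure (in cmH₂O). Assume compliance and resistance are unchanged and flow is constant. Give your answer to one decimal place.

25.3

Flow: 45 L/min ÷ 60 = 0.75 L/s.
New flow: 27 L/min ÷ 60 = 0.45 L/s.
PIP = Vt/C + R·V̇ + PEEP (constant-flow equation of motion).
Only the resistive term changes: ΔPIP = R × ΔV̇ = 13.5 × (0.45 − 0.75) = 13.5 × -0.3 = -4.05 cmH2O.
Original PIP = 550/53.9 + 13.5×0.75 + 9 = 29.329 cmH2O; new PIP = 29.329 + (-4.05) = 25.279 cmH2O.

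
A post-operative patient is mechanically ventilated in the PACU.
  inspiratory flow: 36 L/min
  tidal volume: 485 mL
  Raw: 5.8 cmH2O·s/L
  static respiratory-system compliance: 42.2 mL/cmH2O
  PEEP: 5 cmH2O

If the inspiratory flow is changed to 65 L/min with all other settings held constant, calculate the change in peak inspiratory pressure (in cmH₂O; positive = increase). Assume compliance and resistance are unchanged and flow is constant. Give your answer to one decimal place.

Flow: 36 L/min ÷ 60 = 0.6 L/s.
New flow: 65 L/min ÷ 60 = 1.0833 L/s.
PIP = Vt/C + R·V̇ + PEEP (constant-flow equation of motion).
Only the resistive term changes: ΔPIP = R × ΔV̇ = 5.8 × (1.0833 − 0.6) = 5.8 × 0.4833 = 2.803 cmH2O.

2.8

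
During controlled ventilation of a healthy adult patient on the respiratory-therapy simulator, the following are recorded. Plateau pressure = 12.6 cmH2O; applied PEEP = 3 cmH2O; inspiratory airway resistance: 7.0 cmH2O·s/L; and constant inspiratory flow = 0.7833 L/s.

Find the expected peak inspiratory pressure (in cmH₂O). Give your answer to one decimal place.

18.1

PIP = Pplat + Raw × flow = 12.6 + 7.0 × 0.7833 = 12.6 + 5.483 = 18.083 cmH2O.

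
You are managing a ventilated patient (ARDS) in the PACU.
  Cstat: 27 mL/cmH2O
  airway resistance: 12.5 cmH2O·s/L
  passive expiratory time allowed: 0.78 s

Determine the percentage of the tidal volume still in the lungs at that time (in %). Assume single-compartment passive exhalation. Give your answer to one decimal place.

τ = R × C = 12.5 × 27 mL/cmH2O = 12.5 × 0.027 L/cmH2O = 0.3375 s.
Passive exhalation: V(t)/V₀ = e^(−t/τ) = e^(−0.78/0.3375) = 0.09915.
Fraction remaining = 0.09915 → 9.915%.

9.9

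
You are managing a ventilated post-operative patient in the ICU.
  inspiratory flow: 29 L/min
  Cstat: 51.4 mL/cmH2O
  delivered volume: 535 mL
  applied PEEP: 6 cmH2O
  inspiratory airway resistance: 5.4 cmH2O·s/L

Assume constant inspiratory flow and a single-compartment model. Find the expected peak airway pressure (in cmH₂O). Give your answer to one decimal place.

19.0

Flow: 29 L/min ÷ 60 = 0.4833 L/s.
Equation of motion (constant flow): PIP = Vt/C + R·V̇ + PEEP.
PIP = 535/51.4 + 5.4×0.4833 + 6 = 10.409 + 2.61 + 6 = 19.019 cmH2O.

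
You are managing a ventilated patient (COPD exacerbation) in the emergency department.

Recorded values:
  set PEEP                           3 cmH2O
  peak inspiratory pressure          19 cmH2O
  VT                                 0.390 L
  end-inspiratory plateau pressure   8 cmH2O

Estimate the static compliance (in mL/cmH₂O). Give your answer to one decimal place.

78.0

Cstat = Vt / (Pplat − PEEP) = 390 / (8 − 3) = 390 / 5.0 = 78.0 mL/cmH2O.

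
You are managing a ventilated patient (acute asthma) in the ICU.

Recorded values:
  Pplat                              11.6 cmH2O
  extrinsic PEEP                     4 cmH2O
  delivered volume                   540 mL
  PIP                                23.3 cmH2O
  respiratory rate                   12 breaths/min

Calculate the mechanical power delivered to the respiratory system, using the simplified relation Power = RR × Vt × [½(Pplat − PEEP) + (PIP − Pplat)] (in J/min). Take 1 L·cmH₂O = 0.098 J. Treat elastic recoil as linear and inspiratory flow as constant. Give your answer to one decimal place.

Per-breath work = Vt × [½(Pplat−PEEP) + (PIP−Pplat)] = 0.540 × [0.5×7.6 + 11.7] = 0.540 × 15.5 = 8.37 L·cmH2O.
Power = 12 × 8.37 = 100.44 L·cmH2O/min.
× 0.098 J/(L·cmH2O) → 9.843 J/min.

9.8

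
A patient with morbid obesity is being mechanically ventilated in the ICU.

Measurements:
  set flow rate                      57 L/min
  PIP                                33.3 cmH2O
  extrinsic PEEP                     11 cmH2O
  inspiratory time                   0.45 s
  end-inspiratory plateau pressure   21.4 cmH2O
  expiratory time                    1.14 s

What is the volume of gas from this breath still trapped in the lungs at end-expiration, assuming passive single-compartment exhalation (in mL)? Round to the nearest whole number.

Flow: 57 L/min ÷ 60 = 0.95 L/s.
Vt = flow × Ti = 0.95 L/s × 0.45 s × 1000 mL/L = 427.5 mL.
R = (PIP − Pplat)/V̇ = (33.3 − 21.4) / 0.95 = 11.9/0.95 = 12.526 cmH2O·s/L.
C = Vt/(Pplat − PEEP) = 427.5 / (21.4 − 11) = 427.5/10.4 = 41.106 mL/cmH2O.
τ = R × C = 12.526 × 0.04111 L/cmH2O = 0.5149 s.
Fraction remaining = e^(−Te/τ) = e^(−1.14/0.5149) = 0.1093.
Trapped volume = 427.5 × 0.1093 = 46.726 mL.

47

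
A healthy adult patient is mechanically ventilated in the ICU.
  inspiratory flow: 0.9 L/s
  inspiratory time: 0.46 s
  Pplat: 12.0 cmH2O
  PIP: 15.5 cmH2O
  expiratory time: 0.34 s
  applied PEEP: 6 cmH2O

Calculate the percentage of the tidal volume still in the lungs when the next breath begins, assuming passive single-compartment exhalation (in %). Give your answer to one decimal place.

Vt = flow × Ti = 0.9 L/s × 0.46 s × 1000 mL/L = 414.0 mL.
R = (PIP − Pplat)/V̇ = (15.5 − 12.0) / 0.9 = 3.5/0.9 = 3.889 cmH2O·s/L.
C = Vt/(Pplat − PEEP) = 414.0 / (12.0 − 6) = 414.0/6.0 = 69.0 mL/cmH2O.
τ = R × C = 3.889 × 0.069 L/cmH2O = 0.2683 s.
Fraction remaining at end-expiration = e^(−Te/τ) = e^(−0.34/0.2683) = 0.2816 → 28.16%.

28.2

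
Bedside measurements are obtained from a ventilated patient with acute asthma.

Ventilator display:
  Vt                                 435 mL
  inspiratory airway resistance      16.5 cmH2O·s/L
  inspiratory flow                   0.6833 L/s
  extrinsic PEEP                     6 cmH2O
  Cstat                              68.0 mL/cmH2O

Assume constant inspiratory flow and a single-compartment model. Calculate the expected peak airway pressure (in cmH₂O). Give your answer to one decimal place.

23.7

Equation of motion (constant flow): PIP = Vt/C + R·V̇ + PEEP.
PIP = 435/68.0 + 16.5×0.6833 + 6 = 6.397 + 11.274 + 6 = 23.671 cmH2O.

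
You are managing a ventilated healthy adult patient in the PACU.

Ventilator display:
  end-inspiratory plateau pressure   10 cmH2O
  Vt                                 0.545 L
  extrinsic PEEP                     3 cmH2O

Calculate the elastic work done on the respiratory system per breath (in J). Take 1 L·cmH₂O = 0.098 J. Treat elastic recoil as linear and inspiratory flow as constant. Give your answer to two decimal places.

0.19

Elastic work ≈ ½ × (Pplat − PEEP) × Vt = 0.5 × (10 − 3) × 0.545 L = 0.5 × 7.0 × 0.545 = 1.908 L·cmH2O.
× 0.098 J/(L·cmH2O) → 0.187 J.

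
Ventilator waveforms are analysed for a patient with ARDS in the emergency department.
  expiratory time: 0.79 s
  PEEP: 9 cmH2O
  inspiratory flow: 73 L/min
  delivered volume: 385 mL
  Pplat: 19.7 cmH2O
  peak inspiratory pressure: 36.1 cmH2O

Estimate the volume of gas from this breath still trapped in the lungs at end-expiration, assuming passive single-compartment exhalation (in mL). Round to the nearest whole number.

76

Flow: 73 L/min ÷ 60 = 1.2167 L/s.
R = (PIP − Pplat)/V̇ = (36.1 − 19.7) / 1.2167 = 16.4/1.2167 = 13.479 cmH2O·s/L.
C = Vt/(Pplat − PEEP) = 385.0 / (19.7 − 9) = 385.0/10.7 = 35.981 mL/cmH2O.
τ = R × C = 13.479 × 0.03598 L/cmH2O = 0.485 s.
Fraction remaining = e^(−Te/τ) = e^(−0.79/0.485) = 0.1962.
Trapped volume = 385.0 × 0.1962 = 75.537 mL.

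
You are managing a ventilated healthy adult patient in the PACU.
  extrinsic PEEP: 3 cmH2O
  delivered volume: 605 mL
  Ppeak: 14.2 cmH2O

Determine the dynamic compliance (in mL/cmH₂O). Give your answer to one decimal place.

Dynamic compliance = Vt / (PIP − PEEP) = 605 / (14.2 − 3) = 605 / 11.2 = 54.018 mL/cmH2O.

54.0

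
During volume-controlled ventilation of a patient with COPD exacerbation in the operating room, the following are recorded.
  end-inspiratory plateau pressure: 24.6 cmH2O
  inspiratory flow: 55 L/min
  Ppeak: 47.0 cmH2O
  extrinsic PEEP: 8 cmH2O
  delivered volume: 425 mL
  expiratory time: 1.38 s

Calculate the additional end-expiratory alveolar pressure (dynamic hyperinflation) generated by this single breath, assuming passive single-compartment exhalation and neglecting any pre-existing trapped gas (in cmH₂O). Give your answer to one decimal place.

Flow: 55 L/min ÷ 60 = 0.9167 L/s.
R = (PIP − Pplat)/V̇ = (47.0 − 24.6) / 0.9167 = 22.4/0.9167 = 24.435 cmH2O·s/L.
C = Vt/(Pplat − PEEP) = 425.0 / (24.6 − 8) = 425.0/16.6 = 25.602 mL/cmH2O.
τ = R × C = 24.435 × 0.0256 L/cmH2O = 0.6255 s.
Fraction remaining = e^(−Te/τ) = e^(−1.38/0.6255) = 0.1101; trapped volume = 425.0 × 0.1101 = 46.793 mL.
Additional alveolar pressure from trapping ≈ V_trapped / C = 46.793 / 25.602 = 1.828 cmH2O.

1.8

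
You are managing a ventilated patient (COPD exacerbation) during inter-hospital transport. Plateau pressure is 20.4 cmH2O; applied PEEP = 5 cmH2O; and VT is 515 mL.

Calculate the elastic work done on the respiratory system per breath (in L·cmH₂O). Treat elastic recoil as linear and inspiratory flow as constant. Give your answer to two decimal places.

3.97

Elastic work ≈ ½ × (Pplat − PEEP) × Vt = 0.5 × (20.4 − 5) × 0.515 L = 0.5 × 15.4 × 0.515 = 3.966 L·cmH2O.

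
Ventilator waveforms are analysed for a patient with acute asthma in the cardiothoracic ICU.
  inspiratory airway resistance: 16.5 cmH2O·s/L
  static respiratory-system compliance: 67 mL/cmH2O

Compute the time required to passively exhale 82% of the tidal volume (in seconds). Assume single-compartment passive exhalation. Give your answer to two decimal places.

1.90

τ = R × C = 16.5 × 67 mL/cmH2O = 16.5 × 0.067 L/cmH2O = 1.106 s.
Exhaled fraction f = 1 − e^(−t/τ) → t = −τ·ln(1 − f) = −1.106·ln(0.18) = 1.897 s.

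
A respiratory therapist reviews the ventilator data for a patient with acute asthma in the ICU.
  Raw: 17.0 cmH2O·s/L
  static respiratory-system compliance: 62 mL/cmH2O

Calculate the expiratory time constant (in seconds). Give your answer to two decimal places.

τ = R × C = 17.0 × 62 mL/cmH2O = 17.0 × 0.062 L/cmH2O = 1.054 s.

1.05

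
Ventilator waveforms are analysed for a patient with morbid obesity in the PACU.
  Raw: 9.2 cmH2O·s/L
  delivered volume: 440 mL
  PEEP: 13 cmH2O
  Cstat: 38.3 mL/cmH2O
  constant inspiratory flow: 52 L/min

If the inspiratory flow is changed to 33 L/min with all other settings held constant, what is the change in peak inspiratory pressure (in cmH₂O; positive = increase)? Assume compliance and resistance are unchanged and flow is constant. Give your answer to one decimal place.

Flow: 52 L/min ÷ 60 = 0.8667 L/s.
New flow: 33 L/min ÷ 60 = 0.55 L/s.
PIP = Vt/C + R·V̇ + PEEP (constant-flow equation of motion).
Only the resistive term changes: ΔPIP = R × ΔV̇ = 9.2 × (0.55 − 0.8667) = 9.2 × -0.3167 = -2.914 cmH2O.

-2.9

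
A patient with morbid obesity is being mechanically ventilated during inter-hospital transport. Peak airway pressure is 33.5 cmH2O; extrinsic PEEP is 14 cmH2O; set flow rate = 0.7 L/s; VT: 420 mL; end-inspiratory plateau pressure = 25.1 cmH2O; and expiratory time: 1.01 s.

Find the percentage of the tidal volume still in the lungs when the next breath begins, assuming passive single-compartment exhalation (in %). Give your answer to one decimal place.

10.8

R = (PIP − Pplat)/V̇ = (33.5 − 25.1) / 0.7 = 8.4/0.7 = 12.0 cmH2O·s/L.
C = Vt/(Pplat − PEEP) = 420.0 / (25.1 − 14) = 420.0/11.1 = 37.838 mL/cmH2O.
τ = R × C = 12.0 × 0.03784 L/cmH2O = 0.4541 s.
Fraction remaining at end-expiration = e^(−Te/τ) = e^(−1.01/0.4541) = 0.1082 → 10.82%.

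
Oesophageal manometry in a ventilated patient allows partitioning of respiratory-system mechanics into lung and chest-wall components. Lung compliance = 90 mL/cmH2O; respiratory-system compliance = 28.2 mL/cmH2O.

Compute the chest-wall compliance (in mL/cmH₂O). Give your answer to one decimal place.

41.1

1/Ccw = 1/Crs − 1/CL.
1/Ccw = 1/28.2 − 1/90 = 0.02435.
Ccw = 41.068 mL/cmH2O.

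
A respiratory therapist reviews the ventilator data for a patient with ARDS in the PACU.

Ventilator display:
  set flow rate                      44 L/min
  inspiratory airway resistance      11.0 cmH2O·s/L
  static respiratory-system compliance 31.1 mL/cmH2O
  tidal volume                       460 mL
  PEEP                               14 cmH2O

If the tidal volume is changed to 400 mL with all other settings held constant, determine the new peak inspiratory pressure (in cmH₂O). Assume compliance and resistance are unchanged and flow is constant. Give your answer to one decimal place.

Flow: 44 L/min ÷ 60 = 0.7333 L/s.
PIP = Vt/C + R·V̇ + PEEP (constant-flow equation of motion).
Only the elastic term changes: ΔPIP = ΔVt / C = (400 − 460) / 31.1 = -1.929 cmH2O.
Original PIP = 460/31.1 + 11.0×0.7333 + 14 = 36.857 cmH2O; new PIP = 36.857 + (-1.929) = 34.928 cmH2O.

34.9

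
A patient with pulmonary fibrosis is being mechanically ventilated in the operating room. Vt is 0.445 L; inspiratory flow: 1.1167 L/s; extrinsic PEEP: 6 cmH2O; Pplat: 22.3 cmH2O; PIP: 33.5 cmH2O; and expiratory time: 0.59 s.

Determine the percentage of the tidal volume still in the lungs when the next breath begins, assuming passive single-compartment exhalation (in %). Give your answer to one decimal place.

11.6

R = (PIP − Pplat)/V̇ = (33.5 − 22.3) / 1.1167 = 11.2/1.1167 = 10.03 cmH2O·s/L.
C = Vt/(Pplat − PEEP) = 445.0 / (22.3 − 6) = 445.0/16.3 = 27.301 mL/cmH2O.
τ = R × C = 10.03 × 0.0273 L/cmH2O = 0.2738 s.
Fraction remaining at end-expiration = e^(−Te/τ) = e^(−0.59/0.2738) = 0.1159 → 11.59%.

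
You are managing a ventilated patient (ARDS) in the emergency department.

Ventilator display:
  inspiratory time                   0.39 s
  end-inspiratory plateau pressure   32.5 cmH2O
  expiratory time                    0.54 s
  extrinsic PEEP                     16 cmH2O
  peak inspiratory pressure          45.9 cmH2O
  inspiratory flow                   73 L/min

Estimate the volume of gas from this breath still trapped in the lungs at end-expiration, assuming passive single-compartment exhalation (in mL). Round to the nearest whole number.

86

Flow: 73 L/min ÷ 60 = 1.2167 L/s.
Vt = flow × Ti = 1.2167 L/s × 0.39 s × 1000 mL/L = 474.51 mL.
R = (PIP − Pplat)/V̇ = (45.9 − 32.5) / 1.2167 = 13.4/1.2167 = 11.013 cmH2O·s/L.
C = Vt/(Pplat − PEEP) = 474.51 / (32.5 − 16) = 474.51/16.5 = 28.758 mL/cmH2O.
τ = R × C = 11.013 × 0.02876 L/cmH2O = 0.3167 s.
Fraction remaining = e^(−Te/τ) = e^(−0.54/0.3167) = 0.1818.
Trapped volume = 474.51 × 0.1818 = 86.266 mL.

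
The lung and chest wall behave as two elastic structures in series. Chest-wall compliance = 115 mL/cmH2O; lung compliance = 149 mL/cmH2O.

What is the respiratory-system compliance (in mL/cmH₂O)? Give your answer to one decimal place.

Lung and chest wall are elastances in series: 1/Crs = 1/CL + 1/Ccw.
1/Crs = 1/149 + 1/115 = 0.01541.
Crs = 64.893 mL/cmH2O.

64.9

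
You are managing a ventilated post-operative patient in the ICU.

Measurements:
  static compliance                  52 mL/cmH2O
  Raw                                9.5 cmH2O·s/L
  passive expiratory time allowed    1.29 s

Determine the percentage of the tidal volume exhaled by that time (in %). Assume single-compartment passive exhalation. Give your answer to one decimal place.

92.7

τ = R × C = 9.5 × 52 mL/cmH2O = 9.5 × 0.052 L/cmH2O = 0.494 s.
Passive exhalation: V(t)/V₀ = e^(−t/τ) = e^(−1.29/0.494) = 0.07344.
Fraction exhaled = 1 − 0.07344 = 0.9266 → 92.66%.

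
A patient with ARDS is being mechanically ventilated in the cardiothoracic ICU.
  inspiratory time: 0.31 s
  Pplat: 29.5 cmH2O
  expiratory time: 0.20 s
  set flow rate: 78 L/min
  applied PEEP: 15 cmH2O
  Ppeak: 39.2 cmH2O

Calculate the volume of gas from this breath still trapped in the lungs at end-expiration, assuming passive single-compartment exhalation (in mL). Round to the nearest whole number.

Flow: 78 L/min ÷ 60 = 1.3 L/s.
Vt = flow × Ti = 1.3 L/s × 0.31 s × 1000 mL/L = 403.0 mL.
R = (PIP − Pplat)/V̇ = (39.2 − 29.5) / 1.3 = 9.7/1.3 = 7.462 cmH2O·s/L.
C = Vt/(Pplat − PEEP) = 403.0 / (29.5 − 15) = 403.0/14.5 = 27.793 mL/cmH2O.
τ = R × C = 7.462 × 0.02779 L/cmH2O = 0.2074 s.
Fraction remaining = e^(−Te/τ) = e^(−0.20/0.2074) = 0.3812.
Trapped volume = 403.0 × 0.3812 = 153.62 mL.

154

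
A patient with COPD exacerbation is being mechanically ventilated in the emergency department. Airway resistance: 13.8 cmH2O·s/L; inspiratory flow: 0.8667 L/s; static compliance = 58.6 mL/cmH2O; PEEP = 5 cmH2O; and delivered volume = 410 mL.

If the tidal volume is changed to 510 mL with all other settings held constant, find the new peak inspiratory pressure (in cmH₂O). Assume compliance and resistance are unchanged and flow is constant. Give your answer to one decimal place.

PIP = Vt/C + R·V̇ + PEEP (constant-flow equation of motion).
Only the elastic term changes: ΔPIP = ΔVt / C = (510 − 410) / 58.6 = 1.706 cmH2O.
Original PIP = 410/58.6 + 13.8×0.8667 + 5 = 23.957 cmH2O; new PIP = 23.957 + (1.706) = 25.663 cmH2O.

25.7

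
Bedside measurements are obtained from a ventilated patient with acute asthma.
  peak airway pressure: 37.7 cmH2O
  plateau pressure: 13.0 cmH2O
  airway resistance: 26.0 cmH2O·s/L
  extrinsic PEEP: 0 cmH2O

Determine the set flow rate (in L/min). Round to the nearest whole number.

57

flow = (PIP − Pplat) / Raw = (37.7 − 13.0) / 26.0 = 0.95 L/s × 60 = 57.0 L/min.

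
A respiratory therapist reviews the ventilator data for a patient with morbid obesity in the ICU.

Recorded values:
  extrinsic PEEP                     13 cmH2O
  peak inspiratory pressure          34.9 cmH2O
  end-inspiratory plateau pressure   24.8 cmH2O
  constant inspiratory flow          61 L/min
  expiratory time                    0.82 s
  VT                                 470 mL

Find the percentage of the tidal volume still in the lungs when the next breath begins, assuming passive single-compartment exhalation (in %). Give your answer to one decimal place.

Flow: 61 L/min ÷ 60 = 1.0167 L/s.
R = (PIP − Pplat)/V̇ = (34.9 − 24.8) / 1.0167 = 10.1/1.0167 = 9.934 cmH2O·s/L.
C = Vt/(Pplat − PEEP) = 470.0 / (24.8 − 13) = 470.0/11.8 = 39.831 mL/cmH2O.
τ = R × C = 9.934 × 0.03983 L/cmH2O = 0.3957 s.
Fraction remaining at end-expiration = e^(−Te/τ) = e^(−0.82/0.3957) = 0.1259 → 12.59%.

12.6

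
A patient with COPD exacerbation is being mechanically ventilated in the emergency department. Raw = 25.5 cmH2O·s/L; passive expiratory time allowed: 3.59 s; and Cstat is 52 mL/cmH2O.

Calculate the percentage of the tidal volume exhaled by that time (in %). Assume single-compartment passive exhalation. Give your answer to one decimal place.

τ = R × C = 25.5 × 52 mL/cmH2O = 25.5 × 0.052 L/cmH2O = 1.326 s.
Passive exhalation: V(t)/V₀ = e^(−t/τ) = e^(−3.59/1.326) = 0.06671.
Fraction exhaled = 1 − 0.06671 = 0.9333 → 93.33%.

93.3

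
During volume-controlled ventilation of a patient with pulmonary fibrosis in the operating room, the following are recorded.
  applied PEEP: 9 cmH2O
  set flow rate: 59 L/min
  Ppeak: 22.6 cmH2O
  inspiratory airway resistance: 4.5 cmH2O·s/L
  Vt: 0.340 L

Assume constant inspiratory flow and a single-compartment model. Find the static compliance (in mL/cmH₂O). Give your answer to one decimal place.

Flow: 59 L/min ÷ 60 = 0.9833 L/s.
Equation of motion (constant flow): PIP = Vt/C + R·V̇ + PEEP.
Vt/C = PIP − R·V̇ − PEEP = 22.6 − 4.5×0.9833 − 9 = 22.6 − 4.425 − 9 = 9.175 cmH2O.
C = Vt / 9.175 = 340 / 9.175 = 37.057 mL/cmH2O.

37.1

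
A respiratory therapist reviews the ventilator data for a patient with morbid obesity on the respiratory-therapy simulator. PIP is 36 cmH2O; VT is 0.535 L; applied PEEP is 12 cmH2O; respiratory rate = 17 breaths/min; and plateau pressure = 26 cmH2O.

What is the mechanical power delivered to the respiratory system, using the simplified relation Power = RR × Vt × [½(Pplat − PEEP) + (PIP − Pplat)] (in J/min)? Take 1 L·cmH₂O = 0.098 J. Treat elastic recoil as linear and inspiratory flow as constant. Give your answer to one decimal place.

15.2

Per-breath work = Vt × [½(Pplat−PEEP) + (PIP−Pplat)] = 0.535 × [0.5×14.0 + 10.0] = 0.535 × 17.0 = 9.095 L·cmH2O.
Power = 17 × 9.095 = 154.62 L·cmH2O/min.
× 0.098 J/(L·cmH2O) → 15.153 J/min.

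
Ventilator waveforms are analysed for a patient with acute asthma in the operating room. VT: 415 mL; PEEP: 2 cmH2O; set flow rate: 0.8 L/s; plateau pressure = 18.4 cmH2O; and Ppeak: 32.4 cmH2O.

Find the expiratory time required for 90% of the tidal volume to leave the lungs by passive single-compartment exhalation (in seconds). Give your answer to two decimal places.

R = (PIP − Pplat)/V̇ = (32.4 − 18.4) / 0.8 = 14.0/0.8 = 17.5 cmH2O·s/L.
C = Vt/(Pplat − PEEP) = 415.0 / (18.4 − 2) = 415.0/16.4 = 25.305 mL/cmH2O.
τ = R × C = 17.5 × 0.02531 L/cmH2O = 0.4429 s.
t = −τ·ln(1 − 0.90) = −0.4429·ln(0.1) = 1.02 s.

1.02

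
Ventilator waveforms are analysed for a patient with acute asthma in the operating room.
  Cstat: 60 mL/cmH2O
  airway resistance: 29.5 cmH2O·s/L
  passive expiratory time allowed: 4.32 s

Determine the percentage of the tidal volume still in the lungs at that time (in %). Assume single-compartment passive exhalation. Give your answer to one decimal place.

τ = R × C = 29.5 × 60 mL/cmH2O = 29.5 × 0.060 L/cmH2O = 1.77 s.
Passive exhalation: V(t)/V₀ = e^(−t/τ) = e^(−4.32/1.77) = 0.0871.
Fraction remaining = 0.0871 → 8.71%.

8.7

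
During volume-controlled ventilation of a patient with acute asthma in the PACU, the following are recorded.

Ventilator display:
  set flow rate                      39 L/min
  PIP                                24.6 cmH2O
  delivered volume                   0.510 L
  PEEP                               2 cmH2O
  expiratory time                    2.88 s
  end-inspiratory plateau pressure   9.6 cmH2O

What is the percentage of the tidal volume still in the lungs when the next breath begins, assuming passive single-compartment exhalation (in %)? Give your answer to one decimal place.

Flow: 39 L/min ÷ 60 = 0.65 L/s.
R = (PIP − Pplat)/V̇ = (24.6 − 9.6) / 0.65 = 15.0/0.65 = 23.077 cmH2O·s/L.
C = Vt/(Pplat − PEEP) = 510.0 / (9.6 − 2) = 510.0/7.6 = 67.105 mL/cmH2O.
τ = R × C = 23.077 × 0.06711 L/cmH2O = 1.549 s.
Fraction remaining at end-expiration = e^(−Te/τ) = e^(−2.88/1.549) = 0.1558 → 15.58%.

15.6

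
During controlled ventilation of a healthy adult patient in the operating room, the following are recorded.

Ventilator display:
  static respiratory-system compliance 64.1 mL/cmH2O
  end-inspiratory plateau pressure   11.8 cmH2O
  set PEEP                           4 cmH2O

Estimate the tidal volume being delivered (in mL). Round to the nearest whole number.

500

Vt = Cstat × (Pplat − PEEP) = 64.1 × (11.8 − 4) = 64.1 × 7.8 = 499.98 mL.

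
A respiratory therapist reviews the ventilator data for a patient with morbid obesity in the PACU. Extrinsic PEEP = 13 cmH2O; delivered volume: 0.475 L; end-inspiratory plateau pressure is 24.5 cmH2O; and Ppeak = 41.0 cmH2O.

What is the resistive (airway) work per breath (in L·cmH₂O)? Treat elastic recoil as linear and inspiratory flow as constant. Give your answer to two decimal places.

7.84

With constant inspiratory flow the resistive pressure is constant at PIP − Pplat = 41.0 − 24.5 = 16.5 cmH2O, so resistive work = 16.5 × 0.475 = 7.838 L·cmH2O.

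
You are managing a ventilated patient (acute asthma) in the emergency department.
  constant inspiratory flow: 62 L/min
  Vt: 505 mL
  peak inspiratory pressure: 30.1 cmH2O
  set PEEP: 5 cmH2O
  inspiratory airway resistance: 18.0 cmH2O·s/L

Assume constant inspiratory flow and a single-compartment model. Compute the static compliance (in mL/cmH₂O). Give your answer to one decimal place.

Flow: 62 L/min ÷ 60 = 1.0333 L/s.
Equation of motion (constant flow): PIP = Vt/C + R·V̇ + PEEP.
Vt/C = PIP − R·V̇ − PEEP = 30.1 − 18.0×1.0333 − 5 = 30.1 − 18.599 − 5 = 6.501 cmH2O.
C = Vt / 6.501 = 505 / 6.501 = 77.68 mL/cmH2O.

77.7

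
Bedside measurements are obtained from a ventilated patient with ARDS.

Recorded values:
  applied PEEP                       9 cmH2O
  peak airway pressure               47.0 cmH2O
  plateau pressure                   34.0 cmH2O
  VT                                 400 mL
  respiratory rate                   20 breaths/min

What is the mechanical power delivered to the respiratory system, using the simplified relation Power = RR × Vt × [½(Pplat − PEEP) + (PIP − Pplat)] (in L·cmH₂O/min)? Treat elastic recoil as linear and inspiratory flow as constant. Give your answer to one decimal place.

204.0

Per-breath work = Vt × [½(Pplat−PEEP) + (PIP−Pplat)] = 0.400 × [0.5×25.0 + 13.0] = 0.400 × 25.5 = 10.2 L·cmH2O.
Power = 20 × 10.2 = 204.0 L·cmH2O/min.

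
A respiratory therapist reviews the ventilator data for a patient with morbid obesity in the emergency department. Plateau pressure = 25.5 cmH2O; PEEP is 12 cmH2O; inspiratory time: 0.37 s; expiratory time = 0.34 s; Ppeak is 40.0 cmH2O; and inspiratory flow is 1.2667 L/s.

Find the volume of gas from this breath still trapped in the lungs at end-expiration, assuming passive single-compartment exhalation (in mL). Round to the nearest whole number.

199

Vt = flow × Ti = 1.2667 L/s × 0.37 s × 1000 mL/L = 468.68 mL.
R = (PIP − Pplat)/V̇ = (40.0 − 25.5) / 1.2667 = 14.5/1.2667 = 11.447 cmH2O·s/L.
C = Vt/(Pplat − PEEP) = 468.68 / (25.5 − 12) = 468.68/13.5 = 34.717 mL/cmH2O.
τ = R × C = 11.447 × 0.03472 L/cmH2O = 0.3974 s.
Fraction remaining = e^(−Te/τ) = e^(−0.34/0.3974) = 0.425.
Trapped volume = 468.68 × 0.425 = 199.19 mL.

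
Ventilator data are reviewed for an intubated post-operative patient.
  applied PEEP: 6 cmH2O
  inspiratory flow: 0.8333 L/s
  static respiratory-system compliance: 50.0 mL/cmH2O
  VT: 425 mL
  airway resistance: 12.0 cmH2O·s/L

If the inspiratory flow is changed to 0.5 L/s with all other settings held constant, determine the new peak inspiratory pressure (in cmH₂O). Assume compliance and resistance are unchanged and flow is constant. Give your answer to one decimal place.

20.5

PIP = Vt/C + R·V̇ + PEEP (constant-flow equation of motion).
Only the resistive term changes: ΔPIP = R × ΔV̇ = 12.0 × (0.5 − 0.8333) = 12.0 × -0.3333 = -4.0 cmH2O.
Original PIP = 425/50.0 + 12.0×0.8333 + 6 = 24.5 cmH2O; new PIP = 24.5 + (-4.0) = 20.5 cmH2O.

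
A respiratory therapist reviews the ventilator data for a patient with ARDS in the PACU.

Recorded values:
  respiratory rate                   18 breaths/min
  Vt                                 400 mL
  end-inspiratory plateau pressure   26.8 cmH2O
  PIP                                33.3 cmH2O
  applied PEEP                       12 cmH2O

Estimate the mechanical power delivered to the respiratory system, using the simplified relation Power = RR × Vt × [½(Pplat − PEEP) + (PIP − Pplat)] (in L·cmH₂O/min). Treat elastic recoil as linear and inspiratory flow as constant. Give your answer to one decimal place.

Per-breath work = Vt × [½(Pplat−PEEP) + (PIP−Pplat)] = 0.400 × [0.5×14.8 + 6.5] = 0.400 × 13.9 = 5.56 L·cmH2O.
Power = 18 × 5.56 = 100.08 L·cmH2O/min.

100.1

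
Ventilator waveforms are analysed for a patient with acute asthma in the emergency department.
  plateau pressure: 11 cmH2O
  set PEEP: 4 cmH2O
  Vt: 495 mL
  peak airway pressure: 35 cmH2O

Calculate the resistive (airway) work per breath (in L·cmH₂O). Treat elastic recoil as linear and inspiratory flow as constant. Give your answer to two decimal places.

With constant inspiratory flow the resistive pressure is constant at PIP − Pplat = 35 − 11 = 24.0 cmH2O, so resistive work = 24.0 × 0.495 = 11.88 L·cmH2O.

11.88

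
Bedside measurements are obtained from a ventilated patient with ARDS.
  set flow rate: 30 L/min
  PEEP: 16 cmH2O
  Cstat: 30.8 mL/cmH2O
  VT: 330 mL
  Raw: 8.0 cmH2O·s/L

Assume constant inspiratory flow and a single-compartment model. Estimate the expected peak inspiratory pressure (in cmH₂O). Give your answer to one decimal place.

30.7

Flow: 30 L/min ÷ 60 = 0.5 L/s.
Equation of motion (constant flow): PIP = Vt/C + R·V̇ + PEEP.
PIP = 330/30.8 + 8.0×0.5 + 16 = 10.714 + 4.0 + 16 = 30.714 cmH2O.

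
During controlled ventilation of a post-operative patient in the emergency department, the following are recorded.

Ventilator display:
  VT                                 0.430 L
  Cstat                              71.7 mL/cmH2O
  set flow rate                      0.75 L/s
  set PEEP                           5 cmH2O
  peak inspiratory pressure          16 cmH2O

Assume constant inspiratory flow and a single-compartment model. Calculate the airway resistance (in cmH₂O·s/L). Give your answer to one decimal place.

6.7

Equation of motion (constant flow): PIP = Vt/C + R·V̇ + PEEP.
R·V̇ = PIP − Vt/C − PEEP = 16 − 430/71.7 − 5 = 16 − 5.997 − 5 = 5.003 cmH2O.
R = 5.003 / 0.75 = 6.671 cmH2O·s/L.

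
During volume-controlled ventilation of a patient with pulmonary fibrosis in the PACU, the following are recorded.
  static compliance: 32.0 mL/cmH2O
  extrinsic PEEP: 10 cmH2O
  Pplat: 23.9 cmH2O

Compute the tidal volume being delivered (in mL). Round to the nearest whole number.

445

Vt = Cstat × (Pplat − PEEP) = 32.0 × (23.9 − 10) = 32.0 × 13.9 = 444.8 mL.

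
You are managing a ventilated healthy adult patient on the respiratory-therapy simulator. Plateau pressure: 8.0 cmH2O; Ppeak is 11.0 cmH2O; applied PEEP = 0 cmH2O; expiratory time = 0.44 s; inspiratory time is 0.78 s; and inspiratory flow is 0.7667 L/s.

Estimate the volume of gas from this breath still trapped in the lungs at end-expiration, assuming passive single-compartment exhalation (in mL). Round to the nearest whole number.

133

Vt = flow × Ti = 0.7667 L/s × 0.78 s × 1000 mL/L = 598.03 mL.
R = (PIP − Pplat)/V̇ = (11.0 − 8.0) / 0.7667 = 3.0/0.7667 = 3.913 cmH2O·s/L.
C = Vt/(Pplat − PEEP) = 598.03 / (8.0 − 0) = 598.03/8.0 = 74.754 mL/cmH2O.
τ = R × C = 3.913 × 0.07475 L/cmH2O = 0.2925 s.
Fraction remaining = e^(−Te/τ) = e^(−0.44/0.2925) = 0.2222.
Trapped volume = 598.03 × 0.2222 = 132.88 mL.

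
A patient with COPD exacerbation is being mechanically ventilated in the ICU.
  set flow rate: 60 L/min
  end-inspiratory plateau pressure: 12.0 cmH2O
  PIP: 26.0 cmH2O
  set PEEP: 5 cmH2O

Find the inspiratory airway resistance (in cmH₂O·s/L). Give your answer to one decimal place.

14.0

Flow: 60 L/min ÷ 60 = 1 L/s.
Raw = (PIP − Pplat) / flow = (26.0 − 12.0) / 1 = 14.0 / 1 = 14.0 cmH2O·s/L.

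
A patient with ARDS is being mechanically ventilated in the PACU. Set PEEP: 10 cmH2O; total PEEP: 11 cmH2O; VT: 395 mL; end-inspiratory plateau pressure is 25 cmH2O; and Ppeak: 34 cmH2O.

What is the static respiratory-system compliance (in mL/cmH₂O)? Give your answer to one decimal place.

End-expiratory occlusion gives total PEEP = 11 cmH2O (intrinsic PEEP = 11 − 10 = 1). Use total PEEP for the elastic gradient.
Cstat = Vt / (Pplat − PEEPtotal) = 395 / (25 − 11) = 395 / 14.0 = 28.214 mL/cmH2O.

28.2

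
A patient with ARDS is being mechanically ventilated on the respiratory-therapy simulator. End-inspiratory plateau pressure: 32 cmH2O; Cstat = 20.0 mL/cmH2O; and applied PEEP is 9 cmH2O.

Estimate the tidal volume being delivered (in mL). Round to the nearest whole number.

Vt = Cstat × (Pplat − PEEP) = 20.0 × (32 − 9) = 20.0 × 23.0 = 460.0 mL.

460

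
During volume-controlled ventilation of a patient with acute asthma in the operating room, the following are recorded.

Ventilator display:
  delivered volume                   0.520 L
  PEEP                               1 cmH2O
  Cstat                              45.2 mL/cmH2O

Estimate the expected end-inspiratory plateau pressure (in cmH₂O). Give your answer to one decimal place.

Pplat = PEEP + Vt / Cstat = 1 + 520 / 45.2 = 1 + 11.504 = 12.504 cmH2O.

12.5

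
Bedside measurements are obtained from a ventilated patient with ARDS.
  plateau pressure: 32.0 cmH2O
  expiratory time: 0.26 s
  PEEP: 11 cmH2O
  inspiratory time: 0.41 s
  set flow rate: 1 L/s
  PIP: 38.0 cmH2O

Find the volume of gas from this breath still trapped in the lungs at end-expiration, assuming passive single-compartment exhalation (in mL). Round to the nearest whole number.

45

Vt = flow × Ti = 1 L/s × 0.41 s × 1000 mL/L = 410.0 mL.
R = (PIP − Pplat)/V̇ = (38.0 − 32.0) / 1 = 6.0/1 = 6.0 cmH2O·s/L.
C = Vt/(Pplat − PEEP) = 410.0 / (32.0 − 11) = 410.0/21.0 = 19.524 mL/cmH2O.
τ = R × C = 6.0 × 0.01952 L/cmH2O = 0.1171 s.
Fraction remaining = e^(−Te/τ) = e^(−0.26/0.1171) = 0.1086.
Trapped volume = 410.0 × 0.1086 = 44.526 mL.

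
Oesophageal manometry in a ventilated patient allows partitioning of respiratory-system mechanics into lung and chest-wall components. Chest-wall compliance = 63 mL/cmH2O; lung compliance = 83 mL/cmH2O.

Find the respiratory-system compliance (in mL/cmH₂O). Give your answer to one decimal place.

Lung and chest wall are elastances in series: 1/Crs = 1/CL + 1/Ccw.
1/Crs = 1/83 + 1/63 = 0.02792.
Crs = 35.817 mL/cmH2O.

35.8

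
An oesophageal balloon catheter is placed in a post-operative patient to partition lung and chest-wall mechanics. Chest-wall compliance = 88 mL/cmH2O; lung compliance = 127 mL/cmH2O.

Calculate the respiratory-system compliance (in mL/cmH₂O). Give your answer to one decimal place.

Lung and chest wall are elastances in series: 1/Crs = 1/CL + 1/Ccw.
1/Crs = 1/127 + 1/88 = 0.01924.
Crs = 51.975 mL/cmH2O.

52.0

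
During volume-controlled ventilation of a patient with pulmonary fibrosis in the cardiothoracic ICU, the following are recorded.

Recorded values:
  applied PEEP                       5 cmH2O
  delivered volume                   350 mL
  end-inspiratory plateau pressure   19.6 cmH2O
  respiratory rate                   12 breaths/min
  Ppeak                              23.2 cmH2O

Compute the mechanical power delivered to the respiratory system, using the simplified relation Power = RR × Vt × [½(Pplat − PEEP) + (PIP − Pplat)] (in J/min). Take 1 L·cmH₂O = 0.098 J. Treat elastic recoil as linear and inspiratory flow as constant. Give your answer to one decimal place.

4.5

Per-breath work = Vt × [½(Pplat−PEEP) + (PIP−Pplat)] = 0.350 × [0.5×14.6 + 3.6] = 0.350 × 10.9 = 3.815 L·cmH2O.
Power = 12 × 3.815 = 45.78 L·cmH2O/min.
× 0.098 J/(L·cmH2O) → 4.486 J/min.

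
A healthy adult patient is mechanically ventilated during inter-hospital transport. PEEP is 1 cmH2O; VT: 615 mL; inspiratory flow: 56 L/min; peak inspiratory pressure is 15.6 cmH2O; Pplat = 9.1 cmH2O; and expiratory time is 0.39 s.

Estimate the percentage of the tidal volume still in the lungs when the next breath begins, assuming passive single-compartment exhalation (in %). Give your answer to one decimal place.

Flow: 56 L/min ÷ 60 = 0.9333 L/s.
R = (PIP − Pplat)/V̇ = (15.6 − 9.1) / 0.9333 = 6.5/0.9333 = 6.965 cmH2O·s/L.
C = Vt/(Pplat − PEEP) = 615.0 / (9.1 − 1) = 615.0/8.1 = 75.926 mL/cmH2O.
τ = R × C = 6.965 × 0.07593 L/cmH2O = 0.5289 s.
Fraction remaining at end-expiration = e^(−Te/τ) = e^(−0.39/0.5289) = 0.4784 → 47.84%.

47.8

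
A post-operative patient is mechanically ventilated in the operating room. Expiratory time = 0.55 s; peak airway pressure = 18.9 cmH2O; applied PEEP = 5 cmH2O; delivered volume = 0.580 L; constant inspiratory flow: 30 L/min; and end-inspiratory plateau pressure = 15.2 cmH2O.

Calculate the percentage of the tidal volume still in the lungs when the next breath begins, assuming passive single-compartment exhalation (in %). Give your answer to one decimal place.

Flow: 30 L/min ÷ 60 = 0.5 L/s.
R = (PIP − Pplat)/V̇ = (18.9 − 15.2) / 0.5 = 3.7/0.5 = 7.4 cmH2O·s/L.
C = Vt/(Pplat − PEEP) = 580.0 / (15.2 − 5) = 580.0/10.2 = 56.863 mL/cmH2O.
τ = R × C = 7.4 × 0.05686 L/cmH2O = 0.4208 s.
Fraction remaining at end-expiration = e^(−Te/τ) = e^(−0.55/0.4208) = 0.2706 → 27.06%.

27.1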